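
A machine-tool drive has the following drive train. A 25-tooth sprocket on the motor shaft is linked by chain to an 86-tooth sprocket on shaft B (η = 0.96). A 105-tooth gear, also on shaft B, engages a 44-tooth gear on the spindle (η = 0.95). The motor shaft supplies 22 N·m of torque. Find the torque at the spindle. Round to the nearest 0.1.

After the chain (86/25): 22 × 3.44 × 0.96 = 72.653 N·m
After the gear mesh (44/105): 72.653 × 0.41905 × 0.95 = 28.923 N·m

28.9 N·m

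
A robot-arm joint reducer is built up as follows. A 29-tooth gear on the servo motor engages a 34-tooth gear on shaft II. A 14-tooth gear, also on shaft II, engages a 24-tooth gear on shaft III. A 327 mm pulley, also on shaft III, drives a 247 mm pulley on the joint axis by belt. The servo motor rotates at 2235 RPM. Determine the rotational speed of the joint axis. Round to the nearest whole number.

the servo motor → shaft II (gear mesh, 34/29): 2235 ÷ 1.1724 = 1906.3 RPM
shaft II → shaft III (gear mesh, 24/14): 1906.3 ÷ 1.7143 = 1112 RPM
shaft III → the joint axis (belt, 247/327): 1112 ÷ 0.75535 = 1472.2 RPM

1472 RPM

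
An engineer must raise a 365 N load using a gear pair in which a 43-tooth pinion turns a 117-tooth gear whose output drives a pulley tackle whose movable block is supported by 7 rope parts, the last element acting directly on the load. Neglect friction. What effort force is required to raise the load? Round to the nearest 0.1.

19.2 N

Gear pair MA = 117/43 = 2.7209.
Block-and-tackle MA = number of supporting rope parts = 7.
Combined ideal MA = 2.7209 × 7 = 19.047.
Effort = load / MA = 365 / 19.047 = 19.164 N.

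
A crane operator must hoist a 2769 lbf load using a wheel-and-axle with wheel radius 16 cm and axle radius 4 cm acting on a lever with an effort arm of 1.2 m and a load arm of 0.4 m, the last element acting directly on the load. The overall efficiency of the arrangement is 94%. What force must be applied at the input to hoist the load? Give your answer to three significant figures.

Wheel-and-axle MA = R/r = 16/4 = 4.
Lever MA = effort arm / load arm = 1.2/0.4 = 3.
Combined ideal MA = 4 × 3 = 12.
Actual MA = 12 × 0.94 = 11.28.
Effort = load / actual MA = 2769 / 11.28 = 245.48 lbf.

245 lbf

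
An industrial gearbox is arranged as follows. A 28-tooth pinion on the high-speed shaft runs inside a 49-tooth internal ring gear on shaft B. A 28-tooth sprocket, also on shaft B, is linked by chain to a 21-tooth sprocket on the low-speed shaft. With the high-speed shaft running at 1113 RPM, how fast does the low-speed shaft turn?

Internal gear: ratio = 49/28 = 1.75, so shaft B turns at 1113 / 1.75 = 636 RPM.
Chain: ratio = 21/28 = 0.75, so the low-speed shaft turns at 636 / 0.75 = 848 RPM.

848 RPM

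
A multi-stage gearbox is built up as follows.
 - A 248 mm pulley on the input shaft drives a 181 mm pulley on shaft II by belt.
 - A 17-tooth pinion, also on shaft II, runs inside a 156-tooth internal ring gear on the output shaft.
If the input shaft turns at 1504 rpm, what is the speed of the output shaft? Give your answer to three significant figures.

225 rpm

Belt: ratio = 181/248 = 0.72984, so shaft II turns at 1504 / 0.72984 = 2060.7 rpm.
Internal gear: ratio = 156/17 = 9.1765, so the output shaft turns at 2060.7 / 9.1765 = 224.57 rpm.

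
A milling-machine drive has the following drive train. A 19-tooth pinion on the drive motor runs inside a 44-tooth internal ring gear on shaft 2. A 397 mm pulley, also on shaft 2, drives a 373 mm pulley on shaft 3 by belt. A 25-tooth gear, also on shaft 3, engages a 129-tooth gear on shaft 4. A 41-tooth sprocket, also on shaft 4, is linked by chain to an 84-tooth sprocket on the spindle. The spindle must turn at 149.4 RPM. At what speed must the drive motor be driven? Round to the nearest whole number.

Overall ratio R = 2.3158 × 0.93955 × 5.16 × 2.0488 = 23.002.
Required input speed = output speed × R = 149.4 × 23.002 = 3436.5 RPM.

3436 RPM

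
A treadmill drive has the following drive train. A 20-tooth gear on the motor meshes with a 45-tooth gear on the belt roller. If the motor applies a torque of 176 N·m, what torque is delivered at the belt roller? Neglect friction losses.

Gear mesh: ratio = 45/20 = 2.25; torque at the belt roller = 176 × 2.25 = 396 N·m.

396 N·m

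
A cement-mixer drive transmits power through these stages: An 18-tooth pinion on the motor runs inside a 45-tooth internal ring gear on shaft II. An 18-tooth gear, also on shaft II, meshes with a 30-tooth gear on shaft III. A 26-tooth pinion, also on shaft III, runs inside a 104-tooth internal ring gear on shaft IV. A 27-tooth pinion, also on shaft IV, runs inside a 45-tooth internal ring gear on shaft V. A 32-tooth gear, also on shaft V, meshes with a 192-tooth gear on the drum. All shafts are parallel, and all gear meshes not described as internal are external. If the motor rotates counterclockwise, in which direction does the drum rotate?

counterclockwise

the motor → shaft II: internal mesh, same direction → CCW.
shaft II → shaft III: external mesh, 1 reversal → CW.
shaft III → shaft IV: internal mesh, same direction → CW.
shaft IV → shaft V: internal mesh, same direction → CW.
shaft V → the drum: external mesh, 1 reversal → CCW.
2 reversals in total — an even number — so the drum turns the same way as the motor.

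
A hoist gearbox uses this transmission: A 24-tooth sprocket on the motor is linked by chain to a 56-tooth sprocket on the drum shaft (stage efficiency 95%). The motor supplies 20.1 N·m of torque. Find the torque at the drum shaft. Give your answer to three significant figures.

44.6 N·m

Chain: ratio = 56/24 = 2.3333; torque at the drum shaft = 20.1 × 2.3333 × 0.95 = 44.555 N·m.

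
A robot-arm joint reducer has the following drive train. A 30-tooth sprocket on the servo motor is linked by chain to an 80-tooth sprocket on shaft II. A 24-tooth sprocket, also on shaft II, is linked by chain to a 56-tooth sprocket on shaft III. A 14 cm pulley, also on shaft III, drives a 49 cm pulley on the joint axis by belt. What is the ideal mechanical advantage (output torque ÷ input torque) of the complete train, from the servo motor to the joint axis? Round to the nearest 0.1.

21.8

Each stage contributes driven/driver: chain 80/30 = 2.6667, chain 56/24 = 2.3333, belt 49/14 = 3.5.
Overall: 2.6667 × 2.3333 × 3.5 = 21.778.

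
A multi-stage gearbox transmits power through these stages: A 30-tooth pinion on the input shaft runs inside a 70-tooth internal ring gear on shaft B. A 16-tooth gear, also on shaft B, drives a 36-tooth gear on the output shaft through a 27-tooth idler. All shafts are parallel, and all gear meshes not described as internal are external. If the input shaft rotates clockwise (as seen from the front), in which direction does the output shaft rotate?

clockwise

the input shaft → shaft B: internal mesh, same direction → CW.
shaft B → the output shaft: driver → idler → driven is 2 external meshes, 2 reversals → CW.
2 reversals in total — an even number — so the output shaft turns the same way as the input shaft.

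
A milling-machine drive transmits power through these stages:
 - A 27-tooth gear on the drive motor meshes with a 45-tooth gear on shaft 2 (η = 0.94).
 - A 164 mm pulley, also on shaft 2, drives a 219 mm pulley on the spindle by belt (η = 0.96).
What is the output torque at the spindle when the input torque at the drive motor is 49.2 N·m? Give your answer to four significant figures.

After the gear mesh (45/27): 49.2 × 1.6667 × 0.94 = 77.08 N·m
After the belt (219/164): 77.08 × 1.3354 × 0.96 = 98.813 N·m

98.81 N·m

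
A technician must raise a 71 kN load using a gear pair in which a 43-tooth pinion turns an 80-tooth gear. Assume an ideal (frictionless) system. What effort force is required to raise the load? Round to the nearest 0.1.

Gear pair MA = 80/43 = 1.8605.
Effort = load / MA = 71 / 1.8605 = 38.163 kN.

38.2 kN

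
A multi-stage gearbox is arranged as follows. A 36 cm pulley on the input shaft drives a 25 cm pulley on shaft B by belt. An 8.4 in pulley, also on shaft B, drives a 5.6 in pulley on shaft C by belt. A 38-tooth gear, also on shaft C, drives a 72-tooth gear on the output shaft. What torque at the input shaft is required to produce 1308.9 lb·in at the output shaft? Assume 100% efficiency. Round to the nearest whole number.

1492 lb·in

Overall ratio R = 0.69444 × 0.66667 × 1.8947 = 0.87719.
Input torque = output torque / R = 1308.9 / 0.87719 = 1492.1 lb·in.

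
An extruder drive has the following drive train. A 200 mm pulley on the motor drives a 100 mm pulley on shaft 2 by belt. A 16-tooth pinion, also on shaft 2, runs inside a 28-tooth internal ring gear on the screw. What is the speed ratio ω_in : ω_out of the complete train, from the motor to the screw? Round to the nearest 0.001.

0.875

Each stage contributes driven/driver: belt 100/200 = 0.5, internal gear 28/16 = 1.75.
Overall: 0.5 × 1.75 = 0.875.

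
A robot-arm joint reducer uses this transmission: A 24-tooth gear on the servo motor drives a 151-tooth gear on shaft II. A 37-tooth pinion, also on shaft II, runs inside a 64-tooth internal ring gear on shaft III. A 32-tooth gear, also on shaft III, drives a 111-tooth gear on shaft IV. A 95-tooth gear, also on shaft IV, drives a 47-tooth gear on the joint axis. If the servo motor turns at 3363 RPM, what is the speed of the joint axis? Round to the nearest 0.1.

180.1 RPM

Gear mesh: ratio = 151/24 = 6.2917, so shaft II turns at 3363 / 6.2917 = 534.52 RPM.
Internal gear: ratio = 64/37 = 1.7297, so shaft III turns at 534.52 / 1.7297 = 309.02 RPM.
Gear mesh: ratio = 111/32 = 3.4688, so shaft IV turns at 309.02 / 3.4688 = 89.086 RPM.
Gear mesh: ratio = 47/95 = 0.49474, so the joint axis turns at 89.086 / 0.49474 = 180.07 RPM.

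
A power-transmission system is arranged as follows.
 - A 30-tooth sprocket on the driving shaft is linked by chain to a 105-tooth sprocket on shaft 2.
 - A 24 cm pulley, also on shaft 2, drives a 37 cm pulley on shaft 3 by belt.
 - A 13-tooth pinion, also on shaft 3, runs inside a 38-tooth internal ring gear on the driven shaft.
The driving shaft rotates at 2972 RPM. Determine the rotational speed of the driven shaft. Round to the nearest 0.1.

the driving shaft → shaft 2 (chain, 105/30): 2972 ÷ 3.5 = 849.14 RPM
shaft 2 → shaft 3 (belt, 37/24): 849.14 ÷ 1.5417 = 550.8 RPM
shaft 3 → the driven shaft (internal gear, 38/13): 550.8 ÷ 2.9231 = 188.43 RPM

188.4 RPM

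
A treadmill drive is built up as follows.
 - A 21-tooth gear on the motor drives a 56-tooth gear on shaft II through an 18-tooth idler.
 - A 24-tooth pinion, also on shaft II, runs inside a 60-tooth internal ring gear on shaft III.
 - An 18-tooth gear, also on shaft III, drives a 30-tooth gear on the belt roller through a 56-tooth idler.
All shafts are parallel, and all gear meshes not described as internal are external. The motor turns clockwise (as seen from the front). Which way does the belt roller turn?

clockwise

the motor → shaft II: driver → idler → driven is 2 external meshes, 2 reversals → CW.
shaft II → shaft III: internal mesh, same direction → CW.
shaft III → the belt roller: driver → idler → driven is 2 external meshes, 2 reversals → CW.
4 reversals in total — an even number — so the belt roller turns the same way as the motor.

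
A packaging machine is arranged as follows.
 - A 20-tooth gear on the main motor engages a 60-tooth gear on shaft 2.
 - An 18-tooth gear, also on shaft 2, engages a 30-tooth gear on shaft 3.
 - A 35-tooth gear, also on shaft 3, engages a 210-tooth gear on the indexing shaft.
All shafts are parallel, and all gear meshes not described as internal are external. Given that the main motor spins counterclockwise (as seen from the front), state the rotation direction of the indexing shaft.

the main motor → shaft 2: external mesh, 1 reversal → CW.
shaft 2 → shaft 3: external mesh, 1 reversal → CCW.
shaft 3 → the indexing shaft: external mesh, 1 reversal → CW.
3 reversals in total — an odd number — so the indexing shaft turns opposite to the main motor.

clockwise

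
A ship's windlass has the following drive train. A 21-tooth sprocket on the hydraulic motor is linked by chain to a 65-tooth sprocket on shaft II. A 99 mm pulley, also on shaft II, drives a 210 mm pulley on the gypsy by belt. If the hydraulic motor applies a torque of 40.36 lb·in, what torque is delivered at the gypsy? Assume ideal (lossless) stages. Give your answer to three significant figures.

265 lb·in

Chain: ratio = 65/21 = 3.0952; torque at shaft II = 40.36 × 3.0952 = 124.92 lb·in.
Belt: ratio = 210/99 = 2.1212; torque at the gypsy = 124.92 × 2.1212 = 264.99 lb·in.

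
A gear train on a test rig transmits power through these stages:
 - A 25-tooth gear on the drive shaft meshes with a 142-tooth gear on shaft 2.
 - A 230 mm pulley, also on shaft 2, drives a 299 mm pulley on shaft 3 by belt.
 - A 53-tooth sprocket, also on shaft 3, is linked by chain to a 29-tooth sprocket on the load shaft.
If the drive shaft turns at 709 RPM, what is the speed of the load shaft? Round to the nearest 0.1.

the drive shaft → shaft 2 (gear mesh, 142/25): 709 ÷ 5.68 = 124.82 RPM
shaft 2 → shaft 3 (belt, 299/230): 124.82 ÷ 1.3 = 96.018 RPM
shaft 3 → the load shaft (chain, 29/53): 96.018 ÷ 0.54717 = 175.48 RPM

175.5 RPM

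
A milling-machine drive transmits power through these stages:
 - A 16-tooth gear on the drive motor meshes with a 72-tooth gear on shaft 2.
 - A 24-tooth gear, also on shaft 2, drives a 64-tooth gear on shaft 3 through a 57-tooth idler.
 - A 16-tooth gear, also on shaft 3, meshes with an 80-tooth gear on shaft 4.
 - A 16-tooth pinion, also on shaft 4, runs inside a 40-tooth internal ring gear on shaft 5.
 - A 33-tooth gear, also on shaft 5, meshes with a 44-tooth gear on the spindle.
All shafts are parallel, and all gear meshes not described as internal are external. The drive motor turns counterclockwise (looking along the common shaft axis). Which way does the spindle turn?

the drive motor → shaft 2: external mesh, 1 reversal → CW.
shaft 2 → shaft 3: driver → idler → driven is 2 external meshes, 2 reversals → CW.
shaft 3 → shaft 4: external mesh, 1 reversal → CCW.
shaft 4 → shaft 5: internal mesh, same direction → CCW.
shaft 5 → the spindle: external mesh, 1 reversal → CW.
5 reversals in total — an odd number — so the spindle turns opposite to the drive motor.

clockwise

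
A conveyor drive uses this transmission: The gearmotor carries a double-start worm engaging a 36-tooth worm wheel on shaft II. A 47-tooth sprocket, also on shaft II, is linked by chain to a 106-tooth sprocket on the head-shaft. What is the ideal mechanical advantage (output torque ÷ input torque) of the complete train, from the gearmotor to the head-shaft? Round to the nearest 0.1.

Each stage contributes driven/driver: worm 36/2 = 18, chain 106/47 = 2.2553.
Overall: 18 × 2.2553 = 40.596.

40.6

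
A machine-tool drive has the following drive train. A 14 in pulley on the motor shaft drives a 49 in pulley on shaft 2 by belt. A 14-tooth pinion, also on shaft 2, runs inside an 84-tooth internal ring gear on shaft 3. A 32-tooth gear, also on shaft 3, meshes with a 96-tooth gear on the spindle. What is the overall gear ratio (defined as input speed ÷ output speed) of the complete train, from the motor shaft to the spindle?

Each stage contributes driven/driver: belt 49/14 = 3.5, internal gear 84/14 = 6, gear mesh 96/32 = 3.
Overall: 3.5 × 6 × 3 = 63.

63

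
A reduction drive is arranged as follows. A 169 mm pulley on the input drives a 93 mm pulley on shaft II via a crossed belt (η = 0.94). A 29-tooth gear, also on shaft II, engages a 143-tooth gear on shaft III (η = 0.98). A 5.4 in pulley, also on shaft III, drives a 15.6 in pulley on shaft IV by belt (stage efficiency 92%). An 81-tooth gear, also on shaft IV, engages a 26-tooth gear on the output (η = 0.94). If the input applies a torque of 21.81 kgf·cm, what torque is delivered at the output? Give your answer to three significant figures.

belt 93/169 = 0.5503 → τ = 21.81·0.5503·0.94 = 11.282 kgf·cm
gear mesh 143/29 = 4.931 → τ = 11.282·4.931·0.98 = 54.518 kgf·cm
belt 15.6/5.4 = 2.8889 → τ = 54.518·2.8889·0.92 = 144.9 kgf·cm
gear mesh 26/81 = 0.32099 → τ = 144.9·0.32099·0.94 = 43.72 kgf·cm

43.7 kgf·cm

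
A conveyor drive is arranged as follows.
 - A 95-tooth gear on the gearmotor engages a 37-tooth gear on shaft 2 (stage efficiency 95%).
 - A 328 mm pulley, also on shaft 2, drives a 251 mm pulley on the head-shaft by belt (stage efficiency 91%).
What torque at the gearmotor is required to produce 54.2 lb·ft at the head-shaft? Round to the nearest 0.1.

Overall ratio R = 0.38947 × 0.76524 = 0.29804; overall efficiency η = 0.95 × 0.91 = 0.8645.
Input torque = output torque / (R × η) = 54.2 / (0.29804 × 0.8645) = 210.36 lb·ft.

210.4 lb·ft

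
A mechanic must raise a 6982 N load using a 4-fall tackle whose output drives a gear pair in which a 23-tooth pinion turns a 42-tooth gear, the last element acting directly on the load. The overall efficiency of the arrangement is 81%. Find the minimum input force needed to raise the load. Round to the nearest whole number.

Block-and-tackle MA = number of supporting rope parts = 4.
Gear pair MA = 42/23 = 1.8261.
Combined ideal MA = 4 × 1.8261 = 7.3043.
Actual MA = 7.3043 × 0.81 = 5.9165.
Effort = load / actual MA = 6982 / 5.9165 = 1180.1 N.

1180 N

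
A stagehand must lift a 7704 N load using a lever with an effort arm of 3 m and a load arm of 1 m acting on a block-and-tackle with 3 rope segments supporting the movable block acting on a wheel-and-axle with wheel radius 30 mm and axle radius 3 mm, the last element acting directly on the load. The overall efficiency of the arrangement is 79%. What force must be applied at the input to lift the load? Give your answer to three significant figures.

108 N

Lever MA = effort arm / load arm = 3/1 = 3.
Block-and-tackle MA = number of supporting rope parts = 3.
Wheel-and-axle MA = R/r = 30/3 = 10.
Combined ideal MA = 3 × 3 × 10 = 90.
Actual MA = 90 × 0.79 = 71.1.
Effort = load / actual MA = 7704 / 71.1 = 108.35 N.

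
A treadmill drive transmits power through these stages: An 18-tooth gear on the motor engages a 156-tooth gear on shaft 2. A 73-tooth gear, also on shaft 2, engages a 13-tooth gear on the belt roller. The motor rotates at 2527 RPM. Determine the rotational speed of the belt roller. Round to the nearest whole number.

1637 RPM

Gear mesh: ratio = 156/18 = 8.6667, so shaft 2 turns at 2527 / 8.6667 = 291.58 RPM.
Gear mesh: ratio = 13/73 = 0.17808, so the belt roller turns at 291.58 / 0.17808 = 1637.3 RPM.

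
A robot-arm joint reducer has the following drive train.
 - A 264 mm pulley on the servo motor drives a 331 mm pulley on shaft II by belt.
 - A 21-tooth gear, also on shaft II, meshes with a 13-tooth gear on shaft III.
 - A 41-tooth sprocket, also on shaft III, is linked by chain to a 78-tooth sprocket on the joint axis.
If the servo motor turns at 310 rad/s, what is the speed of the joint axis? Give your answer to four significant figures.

209.9 rad/s

Belt: ratio = 331/264 = 1.2538, so shaft II turns at 310 / 1.2538 = 247.25 rad/s.
Gear mesh: ratio = 13/21 = 0.61905, so shaft III turns at 247.25 / 0.61905 = 399.41 rad/s.
Chain: ratio = 78/41 = 1.9024, so the joint axis turns at 399.41 / 1.9024 = 209.94 rad/s.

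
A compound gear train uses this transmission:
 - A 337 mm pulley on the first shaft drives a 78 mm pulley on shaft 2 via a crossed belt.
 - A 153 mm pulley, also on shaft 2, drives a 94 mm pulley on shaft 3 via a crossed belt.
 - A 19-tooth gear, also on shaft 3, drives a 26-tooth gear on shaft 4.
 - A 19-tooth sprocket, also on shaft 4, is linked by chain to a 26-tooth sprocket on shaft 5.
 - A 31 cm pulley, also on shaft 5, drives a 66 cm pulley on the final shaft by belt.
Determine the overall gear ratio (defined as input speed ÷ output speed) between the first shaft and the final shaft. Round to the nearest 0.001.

0.567

Each stage contributes driven/driver: belt 78/337 = 0.23145, belt 94/153 = 0.61438, gear mesh 26/19 = 1.3684, chain 26/19 = 1.3684, belt 66/31 = 2.129.
Overall: 0.23145 × 0.61438 × 1.3684 × 1.3684 × 2.129 = 0.56692.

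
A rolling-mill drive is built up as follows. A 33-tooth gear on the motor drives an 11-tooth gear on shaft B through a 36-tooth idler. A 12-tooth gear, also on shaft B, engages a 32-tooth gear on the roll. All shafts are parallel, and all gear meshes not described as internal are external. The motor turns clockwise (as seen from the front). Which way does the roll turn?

the motor → shaft B: driver → idler → driven is 2 external meshes, 2 reversals → CW.
shaft B → the roll: external mesh, 1 reversal → CCW.
3 reversals in total — an odd number — so the roll turns opposite to the motor.

counterclockwise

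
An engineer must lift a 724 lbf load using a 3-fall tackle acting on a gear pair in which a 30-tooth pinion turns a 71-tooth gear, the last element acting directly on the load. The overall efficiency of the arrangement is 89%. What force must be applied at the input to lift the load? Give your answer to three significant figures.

115 lbf

Block-and-tackle MA = number of supporting rope parts = 3.
Gear pair MA = 71/30 = 2.3667.
Combined ideal MA = 3 × 2.3667 = 7.1.
Actual MA = 7.1 × 0.89 = 6.319.
Effort = load / actual MA = 724 / 6.319 = 114.58 lbf.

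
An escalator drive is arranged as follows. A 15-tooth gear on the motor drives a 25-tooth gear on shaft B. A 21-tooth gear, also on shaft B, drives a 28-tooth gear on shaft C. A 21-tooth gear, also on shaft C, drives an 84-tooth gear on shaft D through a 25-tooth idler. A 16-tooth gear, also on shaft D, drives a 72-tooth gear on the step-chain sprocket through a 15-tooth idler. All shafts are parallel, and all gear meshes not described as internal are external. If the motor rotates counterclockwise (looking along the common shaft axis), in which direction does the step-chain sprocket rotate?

counterclockwise

the motor → shaft B: external mesh, 1 reversal → CW.
shaft B → shaft C: external mesh, 1 reversal → CCW.
shaft C → shaft D: driver → idler → driven is 2 external meshes, 2 reversals → CCW.
shaft D → the step-chain sprocket: driver → idler → driven is 2 external meshes, 2 reversals → CCW.
6 reversals in total — an even number — so the step-chain sprocket turns the same way as the motor.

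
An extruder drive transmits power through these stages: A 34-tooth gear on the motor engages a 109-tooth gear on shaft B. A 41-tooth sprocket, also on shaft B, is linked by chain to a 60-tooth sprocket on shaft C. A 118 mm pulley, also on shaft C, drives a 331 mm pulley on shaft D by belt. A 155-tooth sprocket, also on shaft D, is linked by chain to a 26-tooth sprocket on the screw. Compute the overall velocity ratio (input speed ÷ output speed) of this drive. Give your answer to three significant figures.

Each stage contributes driven/driver: gear mesh 109/34 = 3.2059, chain 60/41 = 1.4634, belt 331/118 = 2.8051, chain 26/155 = 0.16774.
Overall: 3.2059 × 1.4634 × 2.8051 × 0.16774 = 2.2075.

2.21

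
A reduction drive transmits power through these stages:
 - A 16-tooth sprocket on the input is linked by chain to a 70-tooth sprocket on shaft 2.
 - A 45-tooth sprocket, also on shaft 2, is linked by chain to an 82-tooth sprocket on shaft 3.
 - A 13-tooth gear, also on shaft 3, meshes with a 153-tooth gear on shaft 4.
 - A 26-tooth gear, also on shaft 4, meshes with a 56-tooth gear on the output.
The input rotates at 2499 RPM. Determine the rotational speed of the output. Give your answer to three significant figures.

the input → shaft 2 (chain, 70/16): 2499 ÷ 4.375 = 571.2 RPM
shaft 2 → shaft 3 (chain, 82/45): 571.2 ÷ 1.8222 = 313.46 RPM
shaft 3 → shaft 4 (gear mesh, 153/13): 313.46 ÷ 11.769 = 26.634 RPM
shaft 4 → the output (gear mesh, 56/26): 26.634 ÷ 2.1538 = 12.366 RPM

12.4 RPM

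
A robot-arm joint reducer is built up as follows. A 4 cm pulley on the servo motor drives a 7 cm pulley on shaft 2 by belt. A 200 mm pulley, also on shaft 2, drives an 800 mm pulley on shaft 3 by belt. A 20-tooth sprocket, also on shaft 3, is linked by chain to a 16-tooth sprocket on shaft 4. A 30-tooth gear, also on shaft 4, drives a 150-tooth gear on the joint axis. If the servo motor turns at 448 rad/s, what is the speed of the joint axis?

belt 7/4 = 1.75 → 448/1.75 = 256 rad/s
belt 800/200 = 4 → 256/4 = 64 rad/s
chain 16/20 = 0.8 → 64/0.8 = 80 rad/s
gear mesh 150/30 = 5 → 80/5 = 16 rad/s

16 rad/s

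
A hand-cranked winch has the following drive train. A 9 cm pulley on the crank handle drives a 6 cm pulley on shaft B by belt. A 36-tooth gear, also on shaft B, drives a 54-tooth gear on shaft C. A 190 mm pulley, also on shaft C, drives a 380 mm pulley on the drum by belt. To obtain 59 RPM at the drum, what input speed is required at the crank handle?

118 RPM

Overall ratio R = 0.66667 × 1.5 × 2 = 2.
Required input speed = output speed × R = 59 × 2 = 118 RPM.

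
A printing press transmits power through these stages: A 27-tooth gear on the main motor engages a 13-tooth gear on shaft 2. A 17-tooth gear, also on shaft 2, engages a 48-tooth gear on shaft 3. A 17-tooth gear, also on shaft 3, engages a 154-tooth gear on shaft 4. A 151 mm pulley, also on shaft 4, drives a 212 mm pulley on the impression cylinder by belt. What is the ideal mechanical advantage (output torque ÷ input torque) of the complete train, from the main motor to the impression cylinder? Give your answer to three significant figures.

Each stage contributes driven/driver: gear mesh 13/27 = 0.48148, gear mesh 48/17 = 2.8235, gear mesh 154/17 = 9.0588, belt 212/151 = 1.404.
Overall: 0.48148 × 2.8235 × 9.0588 × 1.404 = 17.29.

17.3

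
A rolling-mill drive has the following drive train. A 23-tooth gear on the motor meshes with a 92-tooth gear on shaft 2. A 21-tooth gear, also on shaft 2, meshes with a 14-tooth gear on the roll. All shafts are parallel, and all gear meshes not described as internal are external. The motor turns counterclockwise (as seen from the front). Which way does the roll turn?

the motor → shaft 2: external mesh, 1 reversal → CW.
shaft 2 → the roll: external mesh, 1 reversal → CCW.
2 reversals in total — an even number — so the roll turns the same way as the motor.

counterclockwise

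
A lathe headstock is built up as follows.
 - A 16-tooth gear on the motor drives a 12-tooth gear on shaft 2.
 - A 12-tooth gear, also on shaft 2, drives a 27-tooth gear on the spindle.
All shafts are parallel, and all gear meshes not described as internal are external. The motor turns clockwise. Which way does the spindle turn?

the motor → shaft 2: external mesh, 1 reversal → CCW.
shaft 2 → the spindle: external mesh, 1 reversal → CW.
2 reversals in total — an even number — so the spindle turns the same way as the motor.

clockwise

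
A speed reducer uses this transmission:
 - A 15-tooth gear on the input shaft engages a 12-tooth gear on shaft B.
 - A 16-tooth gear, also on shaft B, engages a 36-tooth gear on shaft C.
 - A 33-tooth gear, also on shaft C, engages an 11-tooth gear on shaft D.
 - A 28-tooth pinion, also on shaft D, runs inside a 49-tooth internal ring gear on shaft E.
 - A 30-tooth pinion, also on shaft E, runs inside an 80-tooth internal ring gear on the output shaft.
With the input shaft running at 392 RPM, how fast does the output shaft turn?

140 RPM

the input shaft → shaft B (gear mesh, 12/15): 392 ÷ 0.8 = 490 RPM
shaft B → shaft C (gear mesh, 36/16): 490 ÷ 2.25 = 217.78 RPM
shaft C → shaft D (gear mesh, 11/33): 217.78 ÷ 0.33333 = 653.33 RPM
shaft D → shaft E (internal gear, 49/28): 653.33 ÷ 1.75 = 373.33 RPM
shaft E → the output shaft (internal gear, 80/30): 373.33 ÷ 2.6667 = 140 RPM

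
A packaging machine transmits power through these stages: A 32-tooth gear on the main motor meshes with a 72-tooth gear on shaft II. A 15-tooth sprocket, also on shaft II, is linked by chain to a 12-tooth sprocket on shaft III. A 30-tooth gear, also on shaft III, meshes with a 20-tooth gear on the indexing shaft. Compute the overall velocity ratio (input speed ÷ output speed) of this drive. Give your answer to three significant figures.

Each stage contributes driven/driver: gear mesh 72/32 = 2.25, chain 12/15 = 0.8, gear mesh 20/30 = 0.66667.
Overall: 2.25 × 0.8 × 0.66667 = 1.2.

1.20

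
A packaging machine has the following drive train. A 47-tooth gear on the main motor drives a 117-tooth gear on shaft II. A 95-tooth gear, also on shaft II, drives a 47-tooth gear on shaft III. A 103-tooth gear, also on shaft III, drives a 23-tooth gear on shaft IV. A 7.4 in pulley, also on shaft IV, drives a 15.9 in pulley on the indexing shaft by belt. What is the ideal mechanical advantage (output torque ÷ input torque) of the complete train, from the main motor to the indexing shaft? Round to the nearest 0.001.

0.591

Each stage contributes driven/driver: gear mesh 117/47 = 2.4894, gear mesh 47/95 = 0.49474, gear mesh 23/103 = 0.2233, belt 15.9/7.4 = 2.1486.
Overall: 2.4894 × 0.49474 × 0.2233 × 2.1486 = 0.59091.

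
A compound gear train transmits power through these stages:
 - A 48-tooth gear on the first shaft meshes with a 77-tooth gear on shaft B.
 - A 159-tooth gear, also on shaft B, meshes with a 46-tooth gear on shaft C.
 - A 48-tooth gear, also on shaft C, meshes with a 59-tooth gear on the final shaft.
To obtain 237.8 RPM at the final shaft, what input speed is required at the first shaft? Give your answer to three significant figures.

136 RPM

Overall ratio R = 1.6042 × 0.28931 × 1.2292 = 0.57045.
Required input speed = output speed × R = 237.8 × 0.57045 = 135.65 RPM.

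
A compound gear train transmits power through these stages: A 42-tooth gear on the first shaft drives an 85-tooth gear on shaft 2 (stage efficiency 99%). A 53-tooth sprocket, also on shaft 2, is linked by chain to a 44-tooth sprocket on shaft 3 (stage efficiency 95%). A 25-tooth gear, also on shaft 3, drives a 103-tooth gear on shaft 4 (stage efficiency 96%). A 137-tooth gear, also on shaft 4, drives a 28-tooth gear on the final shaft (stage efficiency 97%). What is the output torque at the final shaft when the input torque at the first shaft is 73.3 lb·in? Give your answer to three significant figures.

90.8 lb·in

After the gear mesh (85/42): 73.3 × 2.0238 × 0.99 = 146.86 lb·in
After the chain (44/53): 146.86 × 0.83019 × 0.95 = 115.83 lb·in
After the gear mesh (103/25): 115.83 × 4.12 × 0.96 = 458.12 lb·in
After the gear mesh (28/137): 458.12 × 0.20438 × 0.97 = 90.821 lb·in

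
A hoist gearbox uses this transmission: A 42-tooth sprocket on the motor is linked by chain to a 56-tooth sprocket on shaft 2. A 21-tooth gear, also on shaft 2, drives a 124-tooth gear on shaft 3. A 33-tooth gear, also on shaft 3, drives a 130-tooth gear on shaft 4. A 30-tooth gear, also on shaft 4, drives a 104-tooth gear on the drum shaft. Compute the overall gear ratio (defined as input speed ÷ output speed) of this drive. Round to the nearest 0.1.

107.5

Each stage contributes driven/driver: chain 56/42 = 1.3333, gear mesh 124/21 = 5.9048, gear mesh 130/33 = 3.9394, gear mesh 104/30 = 3.4667.
Overall: 1.3333 × 5.9048 × 3.9394 × 3.4667 = 107.52.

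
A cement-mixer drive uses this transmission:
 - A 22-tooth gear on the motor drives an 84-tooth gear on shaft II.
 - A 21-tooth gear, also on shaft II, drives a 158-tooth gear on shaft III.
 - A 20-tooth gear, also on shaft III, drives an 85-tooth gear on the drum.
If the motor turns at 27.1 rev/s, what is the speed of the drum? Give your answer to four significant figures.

0.2220 rev/s

Gear mesh: ratio = 84/22 = 3.8182, so shaft II turns at 27.1 / 3.8182 = 7.0976 rev/s.
Gear mesh: ratio = 158/21 = 7.5238, so shaft III turns at 7.0976 / 7.5238 = 0.94335 rev/s.
Gear mesh: ratio = 85/20 = 4.25, so the drum turns at 0.94335 / 4.25 = 0.22197 rev/s.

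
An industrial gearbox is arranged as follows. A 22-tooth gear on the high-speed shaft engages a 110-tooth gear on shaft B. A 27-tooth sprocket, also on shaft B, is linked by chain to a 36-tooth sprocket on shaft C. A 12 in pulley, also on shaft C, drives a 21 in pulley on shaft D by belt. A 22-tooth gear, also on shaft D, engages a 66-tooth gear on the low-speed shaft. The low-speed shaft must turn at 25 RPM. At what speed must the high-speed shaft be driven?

Overall ratio R = 5 × 1.3333 × 1.75 × 3 = 35.
Required input speed = output speed × R = 25 × 35 = 875 RPM.

875 RPM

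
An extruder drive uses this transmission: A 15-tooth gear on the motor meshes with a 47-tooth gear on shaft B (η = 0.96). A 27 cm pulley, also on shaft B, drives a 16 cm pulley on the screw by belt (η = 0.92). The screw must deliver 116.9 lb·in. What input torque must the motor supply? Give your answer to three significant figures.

Overall ratio R = 3.1333 × 0.59259 = 1.8568; overall efficiency η = 0.96 × 0.92 = 0.8832.
Input torque = output torque / (R × η) = 116.9 / (1.8568 × 0.8832) = 71.284 lb·in.

71.3 lb·in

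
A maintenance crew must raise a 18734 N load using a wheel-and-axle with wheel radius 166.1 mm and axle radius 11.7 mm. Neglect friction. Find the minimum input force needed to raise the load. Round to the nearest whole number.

Wheel-and-axle MA = R/r = 166.1/11.7 = 14.197.
Effort = load / MA = 18734 / 14.197 = 1319.6 N.

1320 N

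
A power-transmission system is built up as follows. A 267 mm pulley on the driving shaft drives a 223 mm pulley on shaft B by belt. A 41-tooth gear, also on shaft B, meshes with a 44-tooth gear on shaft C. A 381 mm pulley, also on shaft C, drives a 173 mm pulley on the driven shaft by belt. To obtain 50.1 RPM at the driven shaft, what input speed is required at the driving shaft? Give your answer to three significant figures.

Overall ratio R = 0.83521 × 1.0732 × 0.45407 = 0.40699.
Required input speed = output speed × R = 50.1 × 0.40699 = 20.39 RPM.

20.4 RPM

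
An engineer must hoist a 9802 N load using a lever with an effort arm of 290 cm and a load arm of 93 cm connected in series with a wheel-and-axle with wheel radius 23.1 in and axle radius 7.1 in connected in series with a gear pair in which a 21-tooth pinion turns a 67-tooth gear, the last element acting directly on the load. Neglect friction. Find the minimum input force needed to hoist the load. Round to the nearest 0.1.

302.8 N

Lever MA = effort arm / load arm = 290/93 = 3.1183.
Wheel-and-axle MA = R/r = 23.1/7.1 = 3.2535.
Gear pair MA = 67/21 = 3.1905.
Combined ideal MA = 3.1183 × 3.2535 × 3.1905 = 32.369.
Effort = load / MA = 9802 / 32.369 = 302.82 N.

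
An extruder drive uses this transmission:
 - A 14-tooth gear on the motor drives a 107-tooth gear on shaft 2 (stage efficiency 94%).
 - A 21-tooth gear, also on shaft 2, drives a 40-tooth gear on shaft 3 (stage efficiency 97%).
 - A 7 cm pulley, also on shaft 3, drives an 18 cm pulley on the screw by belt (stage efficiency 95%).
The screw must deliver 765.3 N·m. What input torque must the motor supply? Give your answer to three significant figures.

Overall ratio R = 7.6429 × 1.9048 × 2.5714 = 37.434; overall efficiency η = 0.94 × 0.97 × 0.95 = 0.8662.
Input torque = output torque / (R × η) = 765.3 / (37.434 × 0.8662) = 23.601 N·m.

23.6 N·m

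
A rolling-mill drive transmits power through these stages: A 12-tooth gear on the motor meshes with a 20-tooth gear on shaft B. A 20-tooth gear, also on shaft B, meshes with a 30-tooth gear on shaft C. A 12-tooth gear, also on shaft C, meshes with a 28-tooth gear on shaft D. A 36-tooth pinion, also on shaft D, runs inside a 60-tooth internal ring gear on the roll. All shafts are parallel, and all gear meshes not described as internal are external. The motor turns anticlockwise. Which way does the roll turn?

the motor → shaft B: external mesh, 1 reversal → CW.
shaft B → shaft C: external mesh, 1 reversal → CCW.
shaft C → shaft D: external mesh, 1 reversal → CW.
shaft D → the roll: internal mesh, same direction → CW.
3 reversals in total — an odd number — so the roll turns opposite to the motor.

clockwise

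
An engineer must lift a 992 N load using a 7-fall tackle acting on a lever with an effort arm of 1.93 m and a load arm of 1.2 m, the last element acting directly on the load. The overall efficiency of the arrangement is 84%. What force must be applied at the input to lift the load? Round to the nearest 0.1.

104.9 N

Block-and-tackle MA = number of supporting rope parts = 7.
Lever MA = effort arm / load arm = 1.93/1.2 = 1.6083.
Combined ideal MA = 7 × 1.6083 = 11.258.
Actual MA = 11.258 × 0.84 = 9.457.
Effort = load / actual MA = 992 / 9.457 = 104.9 N.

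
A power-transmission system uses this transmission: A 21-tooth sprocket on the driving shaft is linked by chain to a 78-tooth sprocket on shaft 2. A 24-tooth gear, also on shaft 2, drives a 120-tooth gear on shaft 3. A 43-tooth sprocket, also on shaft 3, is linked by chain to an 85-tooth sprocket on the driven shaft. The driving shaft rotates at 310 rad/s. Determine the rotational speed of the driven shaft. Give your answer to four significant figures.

8.444 rad/s

chain 78/21 = 3.7143 → 310/3.7143 = 83.462 rad/s
gear mesh 120/24 = 5 → 83.462/5 = 16.692 rad/s
chain 85/43 = 1.9767 → 16.692/1.9767 = 8.4443 rad/s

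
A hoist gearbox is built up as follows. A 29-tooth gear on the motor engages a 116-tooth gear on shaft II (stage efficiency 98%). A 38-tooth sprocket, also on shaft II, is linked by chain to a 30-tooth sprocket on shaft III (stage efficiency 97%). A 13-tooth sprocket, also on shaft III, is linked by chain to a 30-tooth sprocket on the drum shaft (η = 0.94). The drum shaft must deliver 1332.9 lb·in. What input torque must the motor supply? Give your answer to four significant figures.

Overall ratio R = 4 × 0.78947 × 2.3077 = 7.2874; overall efficiency η = 0.98 × 0.97 × 0.94 = 0.8936.
Input torque = output torque / (R × η) = 1332.9 / (7.2874 × 0.8936) = 204.69 lb·in.

204.7 lb·in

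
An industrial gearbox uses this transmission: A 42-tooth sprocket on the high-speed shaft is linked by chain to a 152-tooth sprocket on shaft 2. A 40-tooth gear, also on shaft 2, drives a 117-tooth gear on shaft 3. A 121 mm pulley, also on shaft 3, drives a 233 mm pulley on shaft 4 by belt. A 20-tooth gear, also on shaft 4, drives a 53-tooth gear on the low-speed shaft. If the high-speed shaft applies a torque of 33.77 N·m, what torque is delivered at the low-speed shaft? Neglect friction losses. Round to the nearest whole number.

Chain: ratio = 152/42 = 3.619; torque at shaft 2 = 33.77 × 3.619 = 122.22 N·m.
Gear mesh: ratio = 117/40 = 2.925; torque at shaft 3 = 122.22 × 2.925 = 357.48 N·m.
Belt: ratio = 233/121 = 1.9256; torque at shaft 4 = 357.48 × 1.9256 = 688.37 N·m.
Gear mesh: ratio = 53/20 = 2.65; torque at the low-speed shaft = 688.37 × 2.65 = 1824.2 N·m.

1824 N·m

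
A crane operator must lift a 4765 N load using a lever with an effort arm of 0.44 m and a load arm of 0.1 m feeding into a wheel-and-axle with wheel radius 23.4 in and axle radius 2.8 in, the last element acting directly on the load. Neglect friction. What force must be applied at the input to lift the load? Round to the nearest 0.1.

Lever MA = effort arm / load arm = 0.44/0.1 = 4.4.
Wheel-and-axle MA = R/r = 23.4/2.8 = 8.3571.
Combined ideal MA = 4.4 × 8.3571 = 36.771.
Effort = load / MA = 4765 / 36.771 = 129.58 N.

129.6 N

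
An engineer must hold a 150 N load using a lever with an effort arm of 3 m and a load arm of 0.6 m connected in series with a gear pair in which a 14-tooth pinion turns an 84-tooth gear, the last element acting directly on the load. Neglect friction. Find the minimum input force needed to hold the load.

5 N

Lever MA = effort arm / load arm = 3/0.6 = 5.
Gear pair MA = 84/14 = 6.
Combined ideal MA = 5 × 6 = 30.
Effort = load / MA = 150 / 30 = 5 N.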